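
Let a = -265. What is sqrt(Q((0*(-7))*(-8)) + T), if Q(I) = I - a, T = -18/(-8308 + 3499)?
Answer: sqrt(680956003)/1603 ≈ 16.279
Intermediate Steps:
T = 6/1603 (T = -18/(-4809) = -18*(-1/4809) = 6/1603 ≈ 0.0037430)
Q(I) = 265 + I (Q(I) = I - 1*(-265) = I + 265 = 265 + I)
sqrt(Q((0*(-7))*(-8)) + T) = sqrt((265 + (0*(-7))*(-8)) + 6/1603) = sqrt((265 + 0*(-8)) + 6/1603) = sqrt((265 + 0) + 6/1603) = sqrt(265 + 6/1603) = sqrt(424801/1603) = sqrt(680956003)/1603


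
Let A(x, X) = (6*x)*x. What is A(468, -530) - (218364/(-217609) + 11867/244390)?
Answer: 69888151966497397/53181463510 ≈ 1.3141e+6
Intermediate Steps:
A(x, X) = 6*x²
A(468, -530) - (218364/(-217609) + 11867/244390) = 6*468² - (218364/(-217609) + 11867/244390) = 6*219024 - (218364*(-1/217609) + 11867*(1/244390)) = 1314144 - (-218364/217609 + 11867/244390) = 1314144 - 1*(-50783611957/53181463510) = 1314144 + 50783611957/53181463510 = 69888151966497397/53181463510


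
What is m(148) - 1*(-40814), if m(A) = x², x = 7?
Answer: 40863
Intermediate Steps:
m(A) = 49 (m(A) = 7² = 49)
m(148) - 1*(-40814) = 49 - 1*(-40814) = 49 + 40814 = 40863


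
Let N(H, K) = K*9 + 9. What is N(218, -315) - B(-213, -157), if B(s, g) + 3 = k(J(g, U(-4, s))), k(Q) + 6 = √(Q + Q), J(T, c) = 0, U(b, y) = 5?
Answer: -2817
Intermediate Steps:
k(Q) = -6 + √2*√Q (k(Q) = -6 + √(Q + Q) = -6 + √(2*Q) = -6 + √2*√Q)
B(s, g) = -9 (B(s, g) = -3 + (-6 + √2*√0) = -3 + (-6 + √2*0) = -3 + (-6 + 0) = -3 - 6 = -9)
N(H, K) = 9 + 9*K (N(H, K) = 9*K + 9 = 9 + 9*K)
N(218, -315) - B(-213, -157) = (9 + 9*(-315)) - 1*(-9) = (9 - 2835) + 9 = -2826 + 9 = -2817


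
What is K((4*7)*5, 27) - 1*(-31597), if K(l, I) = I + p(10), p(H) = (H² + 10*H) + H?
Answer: 31834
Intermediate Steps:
p(H) = H² + 11*H
K(l, I) = 210 + I (K(l, I) = I + 10*(11 + 10) = I + 10*21 = I + 210 = 210 + I)
K((4*7)*5, 27) - 1*(-31597) = (210 + 27) - 1*(-31597) = 237 + 31597 = 31834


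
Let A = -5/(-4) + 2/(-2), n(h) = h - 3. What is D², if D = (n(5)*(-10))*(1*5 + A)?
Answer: 11025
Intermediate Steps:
n(h) = -3 + h
A = ¼ (A = -5*(-¼) + 2*(-½) = 5/4 - 1 = ¼ ≈ 0.25000)
D = -105 (D = ((-3 + 5)*(-10))*(1*5 + ¼) = (2*(-10))*(5 + ¼) = -20*21/4 = -105)
D² = (-105)² = 11025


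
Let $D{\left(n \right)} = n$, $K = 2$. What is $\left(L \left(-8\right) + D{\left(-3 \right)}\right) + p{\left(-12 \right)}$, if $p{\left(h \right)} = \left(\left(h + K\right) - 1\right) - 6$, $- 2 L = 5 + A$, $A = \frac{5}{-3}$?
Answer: $- \frac{20}{3} \approx -6.6667$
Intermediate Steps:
$A = - \frac{5}{3}$ ($A = 5 \left(- \frac{1}{3}\right) = - \frac{5}{3} \approx -1.6667$)
$L = - \frac{5}{3}$ ($L = - \frac{5 - \frac{5}{3}}{2} = \left(- \frac{1}{2}\right) \frac{10}{3} = - \frac{5}{3} \approx -1.6667$)
$p{\left(h \right)} = -5 + h$ ($p{\left(h \right)} = \left(\left(h + 2\right) - 1\right) - 6 = \left(\left(2 + h\right) - 1\right) - 6 = \left(1 + h\right) - 6 = -5 + h$)
$\left(L \left(-8\right) + D{\left(-3 \right)}\right) + p{\left(-12 \right)} = \left(\left(- \frac{5}{3}\right) \left(-8\right) - 3\right) - 17 = \left(\frac{40}{3} - 3\right) - 17 = \frac{31}{3} - 17 = - \frac{20}{3}$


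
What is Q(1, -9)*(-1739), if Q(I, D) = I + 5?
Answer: -10434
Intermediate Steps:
Q(I, D) = 5 + I
Q(1, -9)*(-1739) = (5 + 1)*(-1739) = 6*(-1739) = -10434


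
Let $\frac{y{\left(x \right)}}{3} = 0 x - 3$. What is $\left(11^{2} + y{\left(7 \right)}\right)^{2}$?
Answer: $12544$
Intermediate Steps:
$y{\left(x \right)} = -9$ ($y{\left(x \right)} = 3 \left(0 x - 3\right) = 3 \left(0 - 3\right) = 3 \left(-3\right) = -9$)
$\left(11^{2} + y{\left(7 \right)}\right)^{2} = \left(11^{2} - 9\right)^{2} = \left(121 - 9\right)^{2} = 112^{2} = 12544$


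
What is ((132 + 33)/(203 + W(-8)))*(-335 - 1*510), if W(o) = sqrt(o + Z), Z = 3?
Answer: -9434425/13738 + 46475*I*sqrt(5)/13738 ≈ -686.74 + 7.5645*I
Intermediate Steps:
W(o) = sqrt(3 + o) (W(o) = sqrt(o + 3) = sqrt(3 + o))
((132 + 33)/(203 + W(-8)))*(-335 - 1*510) = ((132 + 33)/(203 + sqrt(3 - 8)))*(-335 - 1*510) = (165/(203 + sqrt(-5)))*(-335 - 510) = (165/(203 + I*sqrt(5)))*(-845) = -139425/(203 + I*sqrt(5))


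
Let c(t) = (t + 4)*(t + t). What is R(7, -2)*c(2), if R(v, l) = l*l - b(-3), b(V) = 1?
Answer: 72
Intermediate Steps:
c(t) = 2*t*(4 + t) (c(t) = (4 + t)*(2*t) = 2*t*(4 + t))
R(v, l) = -1 + l² (R(v, l) = l*l - 1*1 = l² - 1 = -1 + l²)
R(7, -2)*c(2) = (-1 + (-2)²)*(2*2*(4 + 2)) = (-1 + 4)*(2*2*6) = 3*24 = 72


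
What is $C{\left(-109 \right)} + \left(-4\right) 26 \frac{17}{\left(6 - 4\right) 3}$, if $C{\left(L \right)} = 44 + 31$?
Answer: $- \frac{659}{3} \approx -219.67$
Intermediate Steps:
$C{\left(L \right)} = 75$
$C{\left(-109 \right)} + \left(-4\right) 26 \frac{17}{\left(6 - 4\right) 3} = 75 + \left(-4\right) 26 \frac{17}{\left(6 - 4\right) 3} = 75 - 104 \frac{17}{2 \cdot 3} = 75 - 104 \cdot \frac{17}{6} = 75 - 104 \cdot 17 \cdot \frac{1}{6} = 75 - \frac{884}{3} = - \frac{659}{3}$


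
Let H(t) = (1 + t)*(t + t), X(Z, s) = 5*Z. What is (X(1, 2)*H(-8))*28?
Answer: 15680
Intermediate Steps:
H(t) = 2*t*(1 + t) (H(t) = (1 + t)*(2*t) = 2*t*(1 + t))
(X(1, 2)*H(-8))*28 = ((5*1)*(2*(-8)*(1 - 8)))*28 = (5*(2*(-8)*(-7)))*28 = (5*112)*28 = 560*28 = 15680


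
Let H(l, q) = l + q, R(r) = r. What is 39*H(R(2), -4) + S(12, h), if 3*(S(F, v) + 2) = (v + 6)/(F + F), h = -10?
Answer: -1441/18 ≈ -80.056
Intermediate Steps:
S(F, v) = -2 + (6 + v)/(6*F) (S(F, v) = -2 + ((v + 6)/(F + F))/3 = -2 + ((6 + v)/((2*F)))/3 = -2 + ((6 + v)*(1/(2*F)))/3 = -2 + ((6 + v)/(2*F))/3 = -2 + (6 + v)/(6*F))
39*H(R(2), -4) + S(12, h) = 39*(2 - 4) + (1/6)*(6 - 10 - 12*12)/12 = 39*(-2) + (1/6)*(1/12)*(6 - 10 - 144) = -78 + (1/6)*(1/12)*(-148) = -78 - 37/18 = -1441/18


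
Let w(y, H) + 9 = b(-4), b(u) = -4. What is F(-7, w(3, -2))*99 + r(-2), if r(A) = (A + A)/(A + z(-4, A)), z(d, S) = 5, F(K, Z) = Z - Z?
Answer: -4/3 ≈ -1.3333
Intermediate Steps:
w(y, H) = -13 (w(y, H) = -9 - 4 = -13)
F(K, Z) = 0
r(A) = 2*A/(5 + A) (r(A) = (A + A)/(A + 5) = (2*A)/(5 + A) = 2*A/(5 + A))
F(-7, w(3, -2))*99 + r(-2) = 0*99 + 2*(-2)/(5 - 2) = 0 + 2*(-2)/3 = 0 + 2*(-2)*(⅓) = 0 - 4/3 = -4/3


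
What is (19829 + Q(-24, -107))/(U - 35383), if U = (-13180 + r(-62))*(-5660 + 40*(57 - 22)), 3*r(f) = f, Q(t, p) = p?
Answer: 19722/56199457 ≈ 0.00035093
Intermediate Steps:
r(f) = f/3
U = 56234840 (U = (-13180 + (1/3)*(-62))*(-5660 + 40*(57 - 22)) = (-13180 - 62/3)*(-5660 + 40*35) = -39602*(-5660 + 1400)/3 = -39602/3*(-4260) = 56234840)
(19829 + Q(-24, -107))/(U - 35383) = (19829 - 107)/(56234840 - 35383) = 19722/56199457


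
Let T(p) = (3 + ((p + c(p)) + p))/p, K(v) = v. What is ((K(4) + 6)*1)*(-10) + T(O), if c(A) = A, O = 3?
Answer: -96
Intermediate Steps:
T(p) = (3 + 3*p)/p (T(p) = (3 + ((p + p) + p))/p = (3 + (2*p + p))/p = (3 + 3*p)/p)
((K(4) + 6)*1)*(-10) + T(O) = ((4 + 6)*1)*(-10) + (3 + 3/3) = (10*1)*(-10) + (3 + 3*(⅓)) = 10*(-10) + (3 + 1) = -100 + 4 = -96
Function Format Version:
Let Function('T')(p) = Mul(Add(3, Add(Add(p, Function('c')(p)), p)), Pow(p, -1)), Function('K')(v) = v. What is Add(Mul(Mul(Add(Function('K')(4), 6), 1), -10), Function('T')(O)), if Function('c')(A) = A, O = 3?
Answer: -96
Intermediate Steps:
Function('T')(p) = Mul(Pow(p, -1), Add(3, Mul(3, p))) (Function('T')(p) = Mul(Add(3, Add(Add(p, p), p)), Pow(p, -1)) = Mul(Add(3, Add(Mul(2, p), p)), Pow(p, -1)) = Mul(Add(3, Mul(3, p)), Pow(p, -1)) = Mul(Pow(p, -1), Add(3, Mul(3, p))))
Add(Mul(Mul(Add(Function('K')(4), 6), 1), -10), Function('T')(O)) = Add(Mul(Mul(Add(4, 6), 1), -10), Add(3, Mul(3, Pow(3, -1)))) = Add(Mul(Mul(10, 1), -10), Add(3, Mul(3, Rational(1, 3)))) = Add(Mul(10, -10), Add(3, 1)) = Add(-100, 4) = -96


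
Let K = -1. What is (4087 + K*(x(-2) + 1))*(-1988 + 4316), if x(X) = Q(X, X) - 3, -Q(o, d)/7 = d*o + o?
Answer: 9551784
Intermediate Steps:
Q(o, d) = -7*o - 7*d*o (Q(o, d) = -7*(d*o + o) = -7*(o + d*o) = -7*o - 7*d*o)
x(X) = -3 - 7*X*(1 + X) (x(X) = -7*X*(1 + X) - 3 = -3 - 7*X*(1 + X))
(4087 + K*(x(-2) + 1))*(-1988 + 4316) = (4087 - ((-3 - 7*(-2)*(1 - 2)) + 1))*(-1988 + 4316) = (4087 - ((-3 - 7*(-2)*(-1)) + 1))*2328 = (4087 - ((-3 - 14) + 1))*2328 = (4087 - (-17 + 1))*2328 = (4087 - 1*(-16))*2328 = (4087 + 16)*2328 = 4103*2328 = 9551784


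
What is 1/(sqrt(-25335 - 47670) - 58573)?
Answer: -58573/3430869334 - I*sqrt(73005)/3430869334 ≈ -1.7072e-5 - 7.8754e-8*I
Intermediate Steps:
1/(sqrt(-25335 - 47670) - 58573) = 1/(sqrt(-73005) - 58573) = 1/(I*sqrt(73005) - 58573) = 1/(-58573 + I*sqrt(73005))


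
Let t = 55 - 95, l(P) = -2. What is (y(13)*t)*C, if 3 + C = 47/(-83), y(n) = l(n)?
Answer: -23680/83 ≈ -285.30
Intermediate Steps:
y(n) = -2
t = -40
C = -296/83 (C = -3 + 47/(-83) = -3 + 47*(-1/83) = -3 - 47/83 = -296/83 ≈ -3.5663)
(y(13)*t)*C = -2*(-40)*(-296/83) = 80*(-296/83) = -23680/83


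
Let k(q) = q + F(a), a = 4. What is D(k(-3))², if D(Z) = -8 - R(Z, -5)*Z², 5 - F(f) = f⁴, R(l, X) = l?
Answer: 268535604347136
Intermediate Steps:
F(f) = 5 - f⁴
k(q) = -251 + q (k(q) = q + (5 - 1*4⁴) = q + (5 - 1*256) = q + (5 - 256) = q - 251 = -251 + q)
D(Z) = -8 - Z³ (D(Z) = -8 - Z*Z² = -8 - Z³)
D(k(-3))² = (-8 - (-251 - 3)³)² = (-8 - 1*(-254)³)² = (-8 - 1*(-16387064))² = (-8 + 16387064)² = 16387056² = 268535604347136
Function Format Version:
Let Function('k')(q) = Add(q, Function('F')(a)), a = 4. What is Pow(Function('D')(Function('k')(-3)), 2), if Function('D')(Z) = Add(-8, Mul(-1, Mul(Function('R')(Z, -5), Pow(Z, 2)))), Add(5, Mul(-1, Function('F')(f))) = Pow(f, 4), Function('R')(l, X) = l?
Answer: 268535604347136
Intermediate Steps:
Function('F')(f) = Add(5, Mul(-1, Pow(f, 4)))
Function('k')(q) = Add(-251, q) (Function('k')(q) = Add(q, Add(5, Mul(-1, Pow(4, 4)))) = Add(q, Add(5, Mul(-1, 256))) = Add(q, Add(5, -256)) = Add(q, -251) = Add(-251, q))
Function('D')(Z) = Add(-8, Mul(-1, Pow(Z, 3))) (Function('D')(Z) = Add(-8, Mul(-1, Mul(Z, Pow(Z, 2)))) = Add(-8, Mul(-1, Pow(Z, 3))))
Pow(Function('D')(Function('k')(-3)), 2) = Pow(Add(-8, Mul(-1, Pow(Add(-251, -3), 3))), 2) = Pow(Add(-8, Mul(-1, Pow(-254, 3))), 2) = Pow(Add(-8, Mul(-1, -16387064)), 2) = Pow(Add(-8, 16387064), 2) = Pow(16387056, 2) = 268535604347136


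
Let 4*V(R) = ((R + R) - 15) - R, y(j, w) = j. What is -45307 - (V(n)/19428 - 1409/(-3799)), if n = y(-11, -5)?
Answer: -6687999659525/147613944 ≈ -45307.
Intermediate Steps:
n = -11
V(R) = -15/4 + R/4 (V(R) = (((R + R) - 15) - R)/4 = ((2*R - 15) - R)/4 = ((-15 + 2*R) - R)/4 = (-15 + R)/4 = -15/4 + R/4)
-45307 - (V(n)/19428 - 1409/(-3799)) = -45307 - ((-15/4 + (¼)*(-11))/19428 - 1409/(-3799)) = -45307 - ((-15/4 - 11/4)*(1/19428) - 1409*(-1/3799)) = -45307 - (-13/2*1/19428 + 1409/3799) = -45307 - (-13/38856 + 1409/3799) = -45307 - 1*54698717/147613944 = -45307 - 54698717/147613944 = -6687999659525/147613944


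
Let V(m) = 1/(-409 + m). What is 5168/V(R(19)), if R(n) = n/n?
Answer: -2108544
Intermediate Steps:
R(n) = 1
5168/V(R(19)) = 5168/(1/(-409 + 1)) = 5168/(1/(-408)) = 5168/(-1/408) = 5168*(-408) = -2108544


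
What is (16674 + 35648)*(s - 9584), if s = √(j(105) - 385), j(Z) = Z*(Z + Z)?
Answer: -501454048 + 52322*√21665 ≈ -4.9375e+8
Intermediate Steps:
j(Z) = 2*Z² (j(Z) = Z*(2*Z) = 2*Z²)
s = √21665 (s = √(2*105² - 385) = √(2*11025 - 385) = √(22050 - 385) = √21665 ≈ 147.19)
(16674 + 35648)*(s - 9584) = (16674 + 35648)*(√21665 - 9584) = 52322*(-9584 + √21665) = -501454048 + 52322*√21665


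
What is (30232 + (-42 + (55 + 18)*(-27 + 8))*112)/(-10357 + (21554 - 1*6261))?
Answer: -16227/617 ≈ -26.300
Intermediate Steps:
(30232 + (-42 + (55 + 18)*(-27 + 8))*112)/(-10357 + (21554 - 1*6261)) = (30232 + (-42 + 73*(-19))*112)/(-10357 + (21554 - 6261)) = (30232 + (-42 - 1387)*112)/(-10357 + 15293) = (30232 - 1429*112)/4936 = (30232 - 160048)*(1/4936) = -129816*1/4936 = -16227/617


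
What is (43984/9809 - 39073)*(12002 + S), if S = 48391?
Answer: -23143991047689/9809 ≈ -2.3595e+9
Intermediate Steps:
(43984/9809 - 39073)*(12002 + S) = (43984/9809 - 39073)*(12002 + 48391) = (43984*(1/9809) - 39073)*60393 = (43984/9809 - 39073)*60393 = -383223073/9809*60393 = -23143991047689/9809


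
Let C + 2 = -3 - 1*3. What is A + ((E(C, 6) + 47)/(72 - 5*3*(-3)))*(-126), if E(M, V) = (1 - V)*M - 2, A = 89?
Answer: -33/13 ≈ -2.5385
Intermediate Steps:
C = -8 (C = -2 + (-3 - 1*3) = -2 + (-3 - 3) = -2 - 6 = -8)
E(M, V) = -2 + M*(1 - V) (E(M, V) = M*(1 - V) - 2 = -2 + M*(1 - V))
A + ((E(C, 6) + 47)/(72 - 5*3*(-3)))*(-126) = 89 + (((-2 - 8 - 1*(-8)*6) + 47)/(72 - 5*3*(-3)))*(-126) = 89 + (((-2 - 8 + 48) + 47)/(72 - 15*(-3)))*(-126) = 89 + ((38 + 47)/(72 + 45))*(-126) = 89 + (85/117)*(-126) = 89 - 1190/13 = -33/13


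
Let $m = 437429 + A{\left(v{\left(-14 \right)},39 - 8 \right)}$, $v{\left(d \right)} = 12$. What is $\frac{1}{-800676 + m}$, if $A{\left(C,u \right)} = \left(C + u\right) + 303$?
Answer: $- \frac{1}{362901} \approx -2.7556 \cdot 10^{-6}$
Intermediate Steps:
$A{\left(C,u \right)} = 303 + C + u$
$m = 437775$ ($m = 437429 + \left(303 + 12 + \left(39 - 8\right)\right) = 437429 + \left(303 + 12 + 31\right) = 437429 + 346 = 437775$)
$\frac{1}{-800676 + m} = \frac{1}{-800676 + 437775} = \frac{1}{-362901} = - \frac{1}{362901}$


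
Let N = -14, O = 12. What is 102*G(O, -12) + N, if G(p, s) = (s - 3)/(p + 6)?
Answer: -99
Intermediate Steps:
G(p, s) = (-3 + s)/(6 + p)
102*G(O, -12) + N = 102*((-3 - 12)/(6 + 12)) - 14 = 102*(-15/18) - 14 = 102*((1/18)*(-15)) - 14 = 102*(-⅚) - 14 = -85 - 14 = -99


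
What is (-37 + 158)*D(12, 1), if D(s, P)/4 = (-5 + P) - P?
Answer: -2420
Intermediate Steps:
D(s, P) = -20 (D(s, P) = 4*((-5 + P) - P) = 4*(-5) = -20)
(-37 + 158)*D(12, 1) = (-37 + 158)*(-20) = 121*(-20) = -2420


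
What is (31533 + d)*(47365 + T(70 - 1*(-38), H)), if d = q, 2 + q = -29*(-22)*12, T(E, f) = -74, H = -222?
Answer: 1853192417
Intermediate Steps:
q = 7654 (q = -2 - 29*(-22)*12 = -2 + 638*12 = -2 + 7656 = 7654)
d = 7654
(31533 + d)*(47365 + T(70 - 1*(-38), H)) = (31533 + 7654)*(47365 - 74) = 39187*47291 = 1853192417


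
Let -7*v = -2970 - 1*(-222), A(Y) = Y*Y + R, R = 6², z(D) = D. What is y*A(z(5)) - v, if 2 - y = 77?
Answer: -34773/7 ≈ -4967.6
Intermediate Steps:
y = -75 (y = 2 - 1*77 = 2 - 77 = -75)
R = 36
A(Y) = 36 + Y² (A(Y) = Y*Y + 36 = Y² + 36 = 36 + Y²)
v = 2748/7 (v = -(-2970 - 1*(-222))/7 = -(-2970 + 222)/7 = -⅐*(-2748) = 2748/7 ≈ 392.57)
y*A(z(5)) - v = -75*(36 + 5²) - 1*2748/7 = -75*(36 + 25) - 2748/7 = -75*61 - 2748/7 = -4575 - 2748/7 = -34773/7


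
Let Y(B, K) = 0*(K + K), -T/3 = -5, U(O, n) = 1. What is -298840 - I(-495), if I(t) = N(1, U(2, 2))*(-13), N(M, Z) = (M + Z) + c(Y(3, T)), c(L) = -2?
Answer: -298840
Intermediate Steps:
T = 15 (T = -3*(-5) = 15)
Y(B, K) = 0 (Y(B, K) = 0*(2*K) = 0)
N(M, Z) = -2 + M + Z (N(M, Z) = (M + Z) - 2 = -2 + M + Z)
I(t) = 0 (I(t) = (-2 + 1 + 1)*(-13) = 0*(-13) = 0)
-298840 - I(-495) = -298840 - 1*0 = -298840 + 0 = -298840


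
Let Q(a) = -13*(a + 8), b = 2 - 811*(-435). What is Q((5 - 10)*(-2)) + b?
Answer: 352553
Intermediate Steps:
b = 352787 (b = 2 + 352785 = 352787)
Q(a) = -104 - 13*a (Q(a) = -13*(8 + a) = -104 - 13*a)
Q((5 - 10)*(-2)) + b = (-104 - 13*(5 - 10)*(-2)) + 352787 = (-104 - (-65)*(-2)) + 352787 = (-104 - 13*10) + 352787 = (-104 - 130) + 352787 = -234 + 352787 = 352553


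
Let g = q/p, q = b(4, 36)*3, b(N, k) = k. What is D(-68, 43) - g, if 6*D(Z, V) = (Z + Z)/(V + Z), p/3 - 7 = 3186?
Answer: 214424/239475 ≈ 0.89539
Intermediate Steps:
p = 9579 (p = 21 + 3*3186 = 21 + 9558 = 9579)
q = 108 (q = 36*3 = 108)
D(Z, V) = Z/(3*(V + Z)) (D(Z, V) = ((Z + Z)/(V + Z))/6 = ((2*Z)/(V + Z))/6 = (2*Z/(V + Z))/6 = Z/(3*(V + Z)))
g = 36/3193 (g = 108/9579 = 108*(1/9579) = 36/3193 ≈ 0.011275)
D(-68, 43) - g = (⅓)*(-68)/(43 - 68) - 1*36/3193 = (⅓)*(-68)/(-25) - 36/3193 = (⅓)*(-68)*(-1/25) - 36/3193 = 68/75 - 36/3193 = 214424/239475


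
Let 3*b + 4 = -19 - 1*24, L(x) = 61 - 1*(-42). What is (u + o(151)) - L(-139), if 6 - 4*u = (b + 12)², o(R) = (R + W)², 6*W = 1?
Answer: 45493/2 ≈ 22747.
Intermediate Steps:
W = ⅙ (W = (⅙)*1 = ⅙ ≈ 0.16667)
L(x) = 103 (L(x) = 61 + 42 = 103)
o(R) = (⅙ + R)² (o(R) = (R + ⅙)² = (⅙ + R)²)
b = -47/3 (b = -4/3 + (-19 - 1*24)/3 = -4/3 + (-19 - 24)/3 = -4/3 + (⅓)*(-43) = -4/3 - 43/3 = -47/3 ≈ -15.667)
u = -67/36 (u = 3/2 - (-47/3 + 12)²/4 = 3/2 - (-11/3)²/4 = 3/2 - ¼*121/9 = 3/2 - 121/36 = -67/36 ≈ -1.8611)
(u + o(151)) - L(-139) = (-67/36 + (1 + 6*151)²/36) - 1*103 = (-67/36 + (1 + 906)²/36) - 103 = (-67/36 + (1/36)*907²) - 103 = (-67/36 + (1/36)*822649) - 103 = (-67/36 + 822649/36) - 103 = 45699/2 - 103 = 45493/2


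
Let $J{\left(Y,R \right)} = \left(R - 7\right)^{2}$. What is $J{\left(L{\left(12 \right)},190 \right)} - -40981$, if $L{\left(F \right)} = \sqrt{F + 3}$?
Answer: $74470$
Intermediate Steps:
$L{\left(F \right)} = \sqrt{3 + F}$
$J{\left(Y,R \right)} = \left(-7 + R\right)^{2}$ ($J{\left(Y,R \right)} = \left(R - 7\right)^{2} = \left(-7 + R\right)^{2}$)
$J{\left(L{\left(12 \right)},190 \right)} - -40981 = \left(-7 + 190\right)^{2} - -40981 = 183^{2} + 40981 = 33489 + 40981 = 74470$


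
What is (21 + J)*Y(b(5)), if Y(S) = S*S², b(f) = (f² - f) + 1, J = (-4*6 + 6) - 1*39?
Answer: -333396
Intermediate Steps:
J = -57 (J = (-24 + 6) - 39 = -18 - 39 = -57)
b(f) = 1 + f² - f
Y(S) = S³
(21 + J)*Y(b(5)) = (21 - 57)*(1 + 5² - 1*5)³ = -36*(1 + 25 - 5)³ = -36*21³ = -36*9261 = -333396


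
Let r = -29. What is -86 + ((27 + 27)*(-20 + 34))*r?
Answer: -22010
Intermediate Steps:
-86 + ((27 + 27)*(-20 + 34))*r = -86 + ((27 + 27)*(-20 + 34))*(-29) = -86 + (54*14)*(-29) = -86 + 756*(-29) = -86 - 21924 = -22010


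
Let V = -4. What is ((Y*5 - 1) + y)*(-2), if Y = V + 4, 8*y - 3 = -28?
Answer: 33/4 ≈ 8.2500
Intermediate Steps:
y = -25/8 (y = 3/8 + (1/8)*(-28) = 3/8 - 7/2 = -25/8 ≈ -3.1250)
Y = 0 (Y = -4 + 4 = 0)
((Y*5 - 1) + y)*(-2) = ((0*5 - 1) - 25/8)*(-2) = ((0 - 1) - 25/8)*(-2) = (-1 - 25/8)*(-2) = -33/8*(-2) = 33/4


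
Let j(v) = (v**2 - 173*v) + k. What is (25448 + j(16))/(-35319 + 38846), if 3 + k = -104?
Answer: 22829/3527 ≈ 6.4726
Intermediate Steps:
k = -107 (k = -3 - 104 = -107)
j(v) = -107 + v**2 - 173*v (j(v) = (v**2 - 173*v) - 107 = -107 + v**2 - 173*v)
(25448 + j(16))/(-35319 + 38846) = (25448 + (-107 + 16**2 - 173*16))/(-35319 + 38846) = (25448 + (-107 + 256 - 2768))/3527 = (25448 - 2619)*(1/3527) = 22829*(1/3527) = 22829/3527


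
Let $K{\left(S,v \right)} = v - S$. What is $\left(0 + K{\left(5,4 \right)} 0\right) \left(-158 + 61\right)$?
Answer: $0$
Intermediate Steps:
$\left(0 + K{\left(5,4 \right)} 0\right) \left(-158 + 61\right) = \left(0 + \left(4 - 5\right) 0\right) \left(-158 + 61\right) = \left(0 + \left(4 - 5\right) 0\right) \left(-97\right) = \left(0 - 0\right) \left(-97\right) = \left(0 + 0\right) \left(-97\right) = 0 \left(-97\right) = 0$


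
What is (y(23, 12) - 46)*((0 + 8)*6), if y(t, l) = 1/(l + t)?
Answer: -77232/35 ≈ -2206.6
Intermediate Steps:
(y(23, 12) - 46)*((0 + 8)*6) = (1/(12 + 23) - 46)*((0 + 8)*6) = (1/35 - 46)*(8*6) = (1/35 - 46)*48 = -1609/35*48 = -77232/35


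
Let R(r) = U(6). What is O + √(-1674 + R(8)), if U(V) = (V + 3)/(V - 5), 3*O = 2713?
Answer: 2713/3 + 3*I*√185 ≈ 904.33 + 40.804*I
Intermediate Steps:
O = 2713/3 (O = (⅓)*2713 = 2713/3 ≈ 904.33)
U(V) = (3 + V)/(-5 + V)
R(r) = 9 (R(r) = (3 + 6)/(-5 + 6) = 9/1 = 1*9 = 9)
O + √(-1674 + R(8)) = 2713/3 + √(-1674 + 9) = 2713/3 + √(-1665) = 2713/3 + 3*I*√185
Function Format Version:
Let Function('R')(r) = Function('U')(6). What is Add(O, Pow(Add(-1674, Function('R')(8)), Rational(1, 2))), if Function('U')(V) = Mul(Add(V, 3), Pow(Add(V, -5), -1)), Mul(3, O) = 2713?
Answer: Add(Rational(2713, 3), Mul(3, I, Pow(185, Rational(1, 2)))) ≈ Add(904.33, Mul(40.804, I))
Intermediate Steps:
O = Rational(2713, 3) (O = Mul(Rational(1, 3), 2713) = Rational(2713, 3) ≈ 904.33)
Function('U')(V) = Mul(Pow(Add(-5, V), -1), Add(3, V)) (Function('U')(V) = Mul(Add(3, V), Pow(Add(-5, V), -1)) = Mul(Pow(Add(-5, V), -1), Add(3, V)))
Function('R')(r) = 9 (Function('R')(r) = Mul(Pow(Add(-5, 6), -1), Add(3, 6)) = Mul(Pow(1, -1), 9) = Mul(1, 9) = 9)
Add(O, Pow(Add(-1674, Function('R')(8)), Rational(1, 2))) = Add(Rational(2713, 3), Pow(Add(-1674, 9), Rational(1, 2))) = Add(Rational(2713, 3), Pow(-1665, Rational(1, 2))) = Add(Rational(2713, 3), Mul(3, I, Pow(185, Rational(1, 2))))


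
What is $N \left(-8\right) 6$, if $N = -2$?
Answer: $96$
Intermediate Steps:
$N \left(-8\right) 6 = \left(-2\right) \left(-8\right) 6 = 16 \cdot 6 = 96$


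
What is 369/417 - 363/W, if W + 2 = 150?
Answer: -32253/20572 ≈ -1.5678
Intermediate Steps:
W = 148 (W = -2 + 150 = 148)
369/417 - 363/W = 369/417 - 363/148 = 369*(1/417) - 363*1/148 = 123/139 - 363/148 = -32253/20572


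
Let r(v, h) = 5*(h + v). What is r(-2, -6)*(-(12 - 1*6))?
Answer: 240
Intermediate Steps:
r(v, h) = 5*h + 5*v
r(-2, -6)*(-(12 - 1*6)) = (5*(-6) + 5*(-2))*(-(12 - 1*6)) = (-30 - 10)*(-(12 - 6)) = -(-40)*6 = -40*(-6) = 240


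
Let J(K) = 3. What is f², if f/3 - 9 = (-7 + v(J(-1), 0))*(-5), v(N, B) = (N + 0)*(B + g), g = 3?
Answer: 9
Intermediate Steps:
v(N, B) = N*(3 + B) (v(N, B) = (N + 0)*(B + 3) = N*(3 + B))
f = -3 (f = 27 + 3*((-7 + 3*(3 + 0))*(-5)) = 27 + 3*((-7 + 3*3)*(-5)) = 27 + 3*((-7 + 9)*(-5)) = 27 + 3*(2*(-5)) = 27 + 3*(-10) = 27 - 30 = -3)
f² = (-3)² = 9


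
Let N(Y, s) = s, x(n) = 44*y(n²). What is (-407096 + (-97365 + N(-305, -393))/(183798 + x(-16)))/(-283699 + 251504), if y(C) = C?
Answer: 7940905771/628002109 ≈ 12.645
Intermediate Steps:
x(n) = 44*n²
(-407096 + (-97365 + N(-305, -393))/(183798 + x(-16)))/(-283699 + 251504) = (-407096 + (-97365 - 393)/(183798 + 44*(-16)²))/(-283699 + 251504) = (-407096 - 97758/(183798 + 44*256))/(-32195) = (-407096 - 97758/(183798 + 11264))*(-1/32195) = (-407096 - 97758/195062)*(-1/32195) = (-407096 - 97758*1/195062)*(-1/32195) = (-407096 - 48879/97531)*(-1/32195) = -39704528855/97531*(-1/32195) = 7940905771/628002109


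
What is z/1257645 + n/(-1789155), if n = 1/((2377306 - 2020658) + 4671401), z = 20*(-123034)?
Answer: -1475745094218053483/754248191157630585 ≈ -1.9566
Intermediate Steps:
z = -2460680
n = 1/5028049 (n = 1/(356648 + 4671401) = 1/5028049 ≈ 1.9888e-7)
z/1257645 + n/(-1789155) = -2460680/1257645 + (1/5028049)/(-1789155) = -2460680*1/1257645 + (1/5028049)*(-1/1789155) = -492136/251529 - 1/8995959008595 = -1475745094218053483/754248191157630585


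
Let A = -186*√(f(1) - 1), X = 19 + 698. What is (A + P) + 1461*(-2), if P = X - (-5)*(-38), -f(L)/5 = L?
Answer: -2395 - 186*I*√6 ≈ -2395.0 - 455.6*I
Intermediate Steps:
f(L) = -5*L
X = 717
P = 527 (P = 717 - (-5)*(-38) = 717 - 1*190 = 717 - 190 = 527)
A = -186*I*√6 (A = -186*√(-5*1 - 1) = -186*√(-5 - 1) = -186*I*√6 ≈ -455.6*I)
(A + P) + 1461*(-2) = (-186*I*√6 + 527) + 1461*(-2) = (527 - 186*I*√6) - 2922 = -2395 - 186*I*√6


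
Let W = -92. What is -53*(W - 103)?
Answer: 10335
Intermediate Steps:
-53*(W - 103) = -53*(-92 - 103) = -53*(-195) = 10335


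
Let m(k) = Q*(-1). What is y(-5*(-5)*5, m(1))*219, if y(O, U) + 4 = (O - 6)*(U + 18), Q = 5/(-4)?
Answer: 2003193/4 ≈ 5.0080e+5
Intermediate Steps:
Q = -5/4 (Q = 5*(-¼) = -5/4 ≈ -1.2500)
m(k) = 5/4 (m(k) = -5/4*(-1) = 5/4)
y(O, U) = -4 + (-6 + O)*(18 + U) (y(O, U) = -4 + (O - 6)*(U + 18) = -4 + (-6 + O)*(18 + U))
y(-5*(-5)*5, m(1))*219 = (-112 - 6*5/4 + 18*(-5*(-5)*5) + (-5*(-5)*5)*(5/4))*219 = (-112 - 15/2 + 18*(25*5) + (25*5)*(5/4))*219 = (-112 - 15/2 + 18*125 + 125*(5/4))*219 = (-112 - 15/2 + 2250 + 625/4)*219 = (9147/4)*219 = 2003193/4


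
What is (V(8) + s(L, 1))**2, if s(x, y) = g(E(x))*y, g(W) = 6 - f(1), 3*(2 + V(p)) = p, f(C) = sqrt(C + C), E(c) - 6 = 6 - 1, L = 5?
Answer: 418/9 - 40*sqrt(2)/3 ≈ 27.588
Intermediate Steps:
E(c) = 11 (E(c) = 6 + (6 - 1) = 6 + 5 = 11)
f(C) = sqrt(2)*sqrt(C) (f(C) = sqrt(2*C) = sqrt(2)*sqrt(C))
V(p) = -2 + p/3
g(W) = 6 - sqrt(2) (g(W) = 6 - sqrt(2)*sqrt(1) = 6 - sqrt(2))
s(x, y) = y*(6 - sqrt(2)) (s(x, y) = (6 - sqrt(2))*y = y*(6 - sqrt(2)))
(V(8) + s(L, 1))**2 = ((-2 + (1/3)*8) + 1*(6 - sqrt(2)))**2 = ((-2 + 8/3) + (6 - sqrt(2)))**2 = (2/3 + (6 - sqrt(2)))**2 = (20/3 - sqrt(2))**2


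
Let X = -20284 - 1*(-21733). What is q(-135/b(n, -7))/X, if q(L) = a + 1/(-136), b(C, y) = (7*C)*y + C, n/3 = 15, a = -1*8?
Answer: -121/21896 ≈ -0.0055261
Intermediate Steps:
a = -8
n = 45 (n = 3*15 = 45)
b(C, y) = C + 7*C*y (b(C, y) = 7*C*y + C = C + 7*C*y)
q(L) = -1089/136 (q(L) = -8 + 1/(-136) = -8 - 1/136 = -1089/136)
X = 1449 (X = -20284 + 21733 = 1449)
q(-135/b(n, -7))/X = -1089/136/1449 = -1089/136*1/1449 = -121/21896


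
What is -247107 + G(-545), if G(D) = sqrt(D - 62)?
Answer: -247107 + I*sqrt(607) ≈ -2.4711e+5 + 24.637*I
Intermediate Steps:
G(D) = sqrt(-62 + D)
-247107 + G(-545) = -247107 + sqrt(-62 - 545) = -247107 + sqrt(-607) = -247107 + I*sqrt(607)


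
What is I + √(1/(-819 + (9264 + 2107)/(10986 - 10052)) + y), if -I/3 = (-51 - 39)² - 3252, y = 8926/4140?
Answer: -14544 + √932133118459282/20798670 ≈ -14543.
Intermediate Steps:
y = 4463/2070 (y = 8926*(1/4140) = 4463/2070 ≈ 2.1560)
I = -14544 (I = -3*((-51 - 39)² - 3252) = -3*((-90)² - 3252) = -3*(8100 - 3252) = -3*4848 = -14544)
I + √(1/(-819 + (9264 + 2107)/(10986 - 10052)) + y) = -14544 + √(1/(-819 + (9264 + 2107)/(10986 - 10052)) + 4463/2070) = -14544 + √(1/(-819 + 11371/934) + 4463/2070) = -14544 + √(1/(-753575/934) + 4463/2070) = -14544 + √(-934/753575 + 4463/2070) = -14544 + √(672254369/311980050) = -14544 + √932133118459282/20798670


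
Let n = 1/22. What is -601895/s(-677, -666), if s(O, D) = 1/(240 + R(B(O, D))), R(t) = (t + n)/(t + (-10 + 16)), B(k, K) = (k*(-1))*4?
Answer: -8660966296815/59708 ≈ -1.4506e+8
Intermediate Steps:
n = 1/22 ≈ 0.045455
B(k, K) = -4*k (B(k, K) = -k*4 = -4*k)
R(t) = (1/22 + t)/(6 + t) (R(t) = (t + 1/22)/(t + (-10 + 16)) = (1/22 + t)/(t + 6) = (1/22 + t)/(6 + t))
s(O, D) = 1/(240 + (1/22 - 4*O)/(6 - 4*O))
-601895/s(-677, -666) = -601895*(-31681 + 21208*(-677))/(44*(-3 + 2*(-677))) = -601895*(-31681 - 14357816)/(44*(-3 - 1354)) = -601895/(44*(-1357)/(-14389497)) = -601895/(44*(-1/14389497)*(-1357)) = -601895/59708/14389497 = -601895*14389497/59708 = -8660966296815/59708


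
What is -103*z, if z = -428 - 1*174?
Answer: 62006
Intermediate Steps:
z = -602 (z = -428 - 174 = -602)
-103*z = -103*(-602) = 62006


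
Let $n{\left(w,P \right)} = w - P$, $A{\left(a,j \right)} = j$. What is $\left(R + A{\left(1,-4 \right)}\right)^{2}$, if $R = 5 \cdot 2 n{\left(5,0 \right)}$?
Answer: $2116$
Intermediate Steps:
$R = 50$ ($R = 5 \cdot 2 \left(5 - 0\right) = 10 \left(5 + 0\right) = 10 \cdot 5 = 50$)
$\left(R + A{\left(1,-4 \right)}\right)^{2} = \left(50 - 4\right)^{2} = 46^{2} = 2116$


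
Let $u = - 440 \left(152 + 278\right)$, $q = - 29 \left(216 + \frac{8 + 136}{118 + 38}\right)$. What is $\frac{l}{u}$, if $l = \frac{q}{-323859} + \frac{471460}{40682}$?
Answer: $- \frac{33137538463}{540096670479080} \approx -6.1355 \cdot 10^{-5}$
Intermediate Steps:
$q = - \frac{81780}{13}$ ($q = - 29 \left(216 + \frac{144}{156}\right) = - 29 \left(216 + 144 \cdot \frac{1}{156}\right) = - 29 \left(216 + \frac{12}{13}\right) = \left(-29\right) \frac{2820}{13} = - \frac{81780}{13} \approx -6290.8$)
$l = \frac{331375384630}{28546335649}$ ($l = - \frac{81780}{13 \left(-323859\right)} + \frac{471460}{40682} = \left(- \frac{81780}{13}\right) \left(- \frac{1}{323859}\right) + 471460 \cdot \frac{1}{40682} = \frac{27260}{1403389} + \frac{235730}{20341} = \frac{331375384630}{28546335649} \approx 11.608$)
$u = -189200$ ($u = \left(-440\right) 430 = -189200$)
$\frac{l}{u} = \frac{331375384630}{28546335649 \left(-189200\right)} = \frac{331375384630}{28546335649} \left(- \frac{1}{189200}\right) = - \frac{33137538463}{540096670479080}$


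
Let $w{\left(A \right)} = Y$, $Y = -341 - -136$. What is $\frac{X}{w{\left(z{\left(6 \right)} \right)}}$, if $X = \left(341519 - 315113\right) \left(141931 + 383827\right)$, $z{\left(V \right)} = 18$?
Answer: $- \frac{13883165748}{205} \approx -6.7723 \cdot 10^{7}$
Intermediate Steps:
$Y = -205$ ($Y = -341 + 136 = -205$)
$w{\left(A \right)} = -205$
$X = 13883165748$ ($X = 26406 \cdot 525758 = 13883165748$)
$\frac{X}{w{\left(z{\left(6 \right)} \right)}} = \frac{13883165748}{-205} = 13883165748 \left(- \frac{1}{205}\right) = - \frac{13883165748}{205}$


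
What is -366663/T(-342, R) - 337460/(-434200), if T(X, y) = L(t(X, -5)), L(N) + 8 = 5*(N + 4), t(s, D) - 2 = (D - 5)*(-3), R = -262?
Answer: -3978675787/1867060 ≈ -2131.0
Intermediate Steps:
t(s, D) = 17 - 3*D (t(s, D) = 2 + (D - 5)*(-3) = 2 + (-5 + D)*(-3) = 2 + (15 - 3*D) = 17 - 3*D)
L(N) = 12 + 5*N (L(N) = -8 + 5*(N + 4) = -8 + 5*(4 + N) = -8 + (20 + 5*N) = 12 + 5*N)
T(X, y) = 172 (T(X, y) = 12 + 5*(17 - 3*(-5)) = 12 + 5*(17 + 15) = 12 + 5*32 = 12 + 160 = 172)
-366663/T(-342, R) - 337460/(-434200) = -366663/172 - 337460/(-434200) = -366663*1/172 - 337460*(-1/434200) = -366663/172 + 16873/21710 = -3978675787/1867060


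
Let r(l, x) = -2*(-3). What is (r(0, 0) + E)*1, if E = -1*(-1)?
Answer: 7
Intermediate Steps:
r(l, x) = 6
E = 1
(r(0, 0) + E)*1 = (6 + 1)*1 = 7*1 = 7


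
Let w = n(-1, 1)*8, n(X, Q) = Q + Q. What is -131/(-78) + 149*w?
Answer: 186083/78 ≈ 2385.7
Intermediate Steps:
n(X, Q) = 2*Q
w = 16 (w = (2*1)*8 = 2*8 = 16)
-131/(-78) + 149*w = -131/(-78) + 149*16 = -131*(-1)/78 + 2384 = -1*(-131/78) + 2384 = 131/78 + 2384 = 186083/78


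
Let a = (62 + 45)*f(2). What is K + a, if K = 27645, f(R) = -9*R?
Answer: 25719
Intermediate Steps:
a = -1926 (a = (62 + 45)*(-9*2) = 107*(-18) = -1926)
K + a = 27645 - 1926 = 25719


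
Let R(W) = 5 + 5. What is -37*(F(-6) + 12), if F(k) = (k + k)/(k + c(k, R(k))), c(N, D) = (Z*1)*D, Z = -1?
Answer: -1887/4 ≈ -471.75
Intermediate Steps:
R(W) = 10
c(N, D) = -D (c(N, D) = (-1*1)*D = -D)
F(k) = 2*k/(-10 + k) (F(k) = (k + k)/(k - 1*10) = (2*k)/(k - 10) = (2*k)/(-10 + k) = 2*k/(-10 + k))
-37*(F(-6) + 12) = -37*(2*(-6)/(-10 - 6) + 12) = -37*(2*(-6)/(-16) + 12) = -37*(2*(-6)*(-1/16) + 12) = -37*(3/4 + 12) = -37*51/4 = -1887/4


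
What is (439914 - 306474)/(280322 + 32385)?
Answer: 133440/312707 ≈ 0.42673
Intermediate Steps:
(439914 - 306474)/(280322 + 32385) = 133440/312707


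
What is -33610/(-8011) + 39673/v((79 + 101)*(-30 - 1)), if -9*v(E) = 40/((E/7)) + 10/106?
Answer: -42296470745119/5231183 ≈ -8.0854e+6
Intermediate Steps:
v(E) = -5/477 - 280/(9*E) (v(E) = -(40/((E/7)) + 10/106)/9 = -(40/((E*(1/7))) + 10*(1/106))/9 = -(40/((E/7)) + 5/53)/9 = -(40*(7/E) + 5/53)/9 = -(280/E + 5/53)/9 = -(5/53 + 280/E)/9 = -5/477 - 280/(9*E))
-33610/(-8011) + 39673/v((79 + 101)*(-30 - 1)) = -33610/(-8011) + 39673/((5*(-2968 - (79 + 101)*(-30 - 1))/(477*(((79 + 101)*(-30 - 1)))))) = -33610*(-1/8011) + 39673/((5*(-2968 - 180*(-31))/(477*((180*(-31)))))) = 33610/8011 + 39673/(((5/477)*(-2968 - 1*(-5580))/(-5580))) = 33610/8011 + 39673/(((5/477)*(-1/5580)*(-2968 + 5580))) = 33610/8011 + 39673/(((5/477)*(-1/5580)*2612)) = 33610/8011 + 39673/(-653/133083) = 33610/8011 + 39673*(-133083/653) = 33610/8011 - 5279801859/653 = -42296470745119/5231183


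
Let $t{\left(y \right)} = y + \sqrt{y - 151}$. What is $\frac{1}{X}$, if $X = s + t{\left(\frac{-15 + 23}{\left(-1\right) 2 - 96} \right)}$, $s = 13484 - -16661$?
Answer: $\frac{72377949}{2181827726948} - \frac{343 i \sqrt{7403}}{2181827726948} \approx 3.3173 \cdot 10^{-5} - 1.3526 \cdot 10^{-8} i$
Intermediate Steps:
$s = 30145$ ($s = 13484 + 16661 = 30145$)
$t{\left(y \right)} = y + \sqrt{-151 + y}$
$X = \frac{1477101}{49} + \frac{i \sqrt{7403}}{7}$ ($X = 30145 + \left(\frac{-15 + 23}{\left(-1\right) 2 - 96} + \sqrt{-151 + \frac{-15 + 23}{\left(-1\right) 2 - 96}}\right) = 30145 + \left(\frac{8}{-2 - 96} + \sqrt{-151 + \frac{8}{-2 - 96}}\right) = 30145 + \left(\frac{8}{-98} + \sqrt{-151 + \frac{8}{-98}}\right) = 30145 + \left(8 \left(- \frac{1}{98}\right) + \sqrt{-151 + 8 \left(- \frac{1}{98}\right)}\right) = 30145 - \left(\frac{4}{49} - \sqrt{-151 - \frac{4}{49}}\right) = 30145 - \left(\frac{4}{49} - \sqrt{- \frac{7403}{49}}\right) = 30145 - \left(\frac{4}{49} - \frac{i \sqrt{7403}}{7}\right) = \frac{1477101}{49} + \frac{i \sqrt{7403}}{7} \approx 30145.0 + 12.292 i$)
$\frac{1}{X} = \frac{1}{\frac{1477101}{49} + \frac{i \sqrt{7403}}{7}}$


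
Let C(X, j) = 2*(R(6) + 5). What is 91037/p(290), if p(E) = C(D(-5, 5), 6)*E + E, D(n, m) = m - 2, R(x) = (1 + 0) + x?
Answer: 91037/7250 ≈ 12.557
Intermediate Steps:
R(x) = 1 + x
D(n, m) = -2 + m
C(X, j) = 24 (C(X, j) = 2*((1 + 6) + 5) = 2*(7 + 5) = 2*12 = 24)
p(E) = 25*E (p(E) = 24*E + E = 25*E)
91037/p(290) = 91037/((25*290)) = 91037/7250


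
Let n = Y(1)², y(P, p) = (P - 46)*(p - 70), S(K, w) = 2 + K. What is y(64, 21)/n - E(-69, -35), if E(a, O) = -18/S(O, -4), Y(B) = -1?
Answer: -9708/11 ≈ -882.54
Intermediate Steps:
y(P, p) = (-70 + p)*(-46 + P) (y(P, p) = (-46 + P)*(-70 + p) = (-70 + p)*(-46 + P))
E(a, O) = -18/(2 + O)
n = 1 (n = (-1)² = 1)
y(64, 21)/n - E(-69, -35) = (3220 - 70*64 - 46*21 + 64*21)/1 - (-18)/(2 - 35) = (3220 - 4480 - 966 + 1344)*1 - (-18)/(-33) = -882*1 - (-18)*(-1)/33 = -882 - 1*6/11 = -882 - 6/11 = -9708/11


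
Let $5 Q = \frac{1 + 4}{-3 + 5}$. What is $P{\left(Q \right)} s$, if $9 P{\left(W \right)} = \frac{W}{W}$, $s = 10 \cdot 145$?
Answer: $\frac{1450}{9} \approx 161.11$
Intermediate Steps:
$s = 1450$
$Q = \frac{1}{2}$ ($Q = \frac{\left(1 + 4\right) \frac{1}{-3 + 5}}{5} = \frac{5 \cdot \frac{1}{2}}{5} = \frac{1}{5} \cdot \frac{5}{2} = \frac{1}{2} \approx 0.5$)
$P{\left(W \right)} = \frac{1}{9}$ ($P{\left(W \right)} = \frac{W \frac{1}{W}}{9} = \frac{1}{9} \cdot 1 = \frac{1}{9}$)
$P{\left(Q \right)} s = \frac{1}{9} \cdot 1450 = \frac{1450}{9}$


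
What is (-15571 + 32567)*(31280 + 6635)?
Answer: 644403340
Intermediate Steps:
(-15571 + 32567)*(31280 + 6635) = 16996*37915 = 644403340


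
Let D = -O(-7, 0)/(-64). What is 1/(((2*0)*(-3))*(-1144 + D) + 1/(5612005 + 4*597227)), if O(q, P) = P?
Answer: 8000913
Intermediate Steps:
D = 0 (D = -0/(-64) = -0*(-1)/64 = -1*0 = 0)
1/(((2*0)*(-3))*(-1144 + D) + 1/(5612005 + 4*597227)) = 1/(((2*0)*(-3))*(-1144 + 0) + 1/(5612005 + 4*597227)) = 1/((0*(-3))*(-1144) + 1/(5612005 + 2388908)) = 1/(0*(-1144) + 1/8000913) = 1/(0 + 1/8000913) = 1/(1/8000913) = 8000913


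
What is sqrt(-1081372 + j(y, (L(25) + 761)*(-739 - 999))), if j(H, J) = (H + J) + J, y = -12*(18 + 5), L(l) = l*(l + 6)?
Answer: 4*I*sqrt(401299) ≈ 2533.9*I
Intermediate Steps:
L(l) = l*(6 + l)
y = -276 (y = -12*23 = -276)
j(H, J) = H + 2*J
sqrt(-1081372 + j(y, (L(25) + 761)*(-739 - 999))) = sqrt(-1081372 + (-276 + 2*((25*(6 + 25) + 761)*(-739 - 999)))) = sqrt(-1081372 + (-276 + 2*((25*31 + 761)*(-1738)))) = sqrt(-1081372 + (-276 + 2*((775 + 761)*(-1738)))) = sqrt(-1081372 + (-276 + 2*(1536*(-1738)))) = sqrt(-1081372 + (-276 + 2*(-2669568))) = sqrt(-1081372 + (-276 - 5339136)) = sqrt(-1081372 - 5339412) = sqrt(-6420784) = 4*I*sqrt(401299)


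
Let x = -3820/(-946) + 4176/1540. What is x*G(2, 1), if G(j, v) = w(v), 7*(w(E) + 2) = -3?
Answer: -1899614/115885 ≈ -16.392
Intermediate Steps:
w(E) = -17/7 (w(E) = -2 + (⅐)*(-3) = -2 - 3/7 = -17/7)
G(j, v) = -17/7
x = 111742/16555 (x = -3820*(-1/946) + 4176*(1/1540) = 1910/473 + 1044/385 = 111742/16555 ≈ 6.7497)
x*G(2, 1) = (111742/16555)*(-17/7) = -1899614/115885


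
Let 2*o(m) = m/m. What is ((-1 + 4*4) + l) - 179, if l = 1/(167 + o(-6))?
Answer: -54938/335 ≈ -163.99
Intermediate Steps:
o(m) = ½ (o(m) = (m/m)/2 = (½)*1 = ½)
l = 2/335 (l = 1/(167 + ½) = 1/(335/2) = 2/335 ≈ 0.0059702)
((-1 + 4*4) + l) - 179 = ((-1 + 4*4) + 2/335) - 179 = ((-1 + 16) + 2/335) - 179 = (15 + 2/335) - 179 = 5027/335 - 179 = -54938/335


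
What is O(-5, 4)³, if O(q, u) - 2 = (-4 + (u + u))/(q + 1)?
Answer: 1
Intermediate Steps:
O(q, u) = 2 + (-4 + 2*u)/(1 + q) (O(q, u) = 2 + (-4 + (u + u))/(q + 1) = 2 + (-4 + 2*u)/(1 + q))
O(-5, 4)³ = (2*(-1 - 5 + 4)/(1 - 5))³ = (2*(-2)/(-4))³ = (2*(-¼)*(-2))³ = 1³ = 1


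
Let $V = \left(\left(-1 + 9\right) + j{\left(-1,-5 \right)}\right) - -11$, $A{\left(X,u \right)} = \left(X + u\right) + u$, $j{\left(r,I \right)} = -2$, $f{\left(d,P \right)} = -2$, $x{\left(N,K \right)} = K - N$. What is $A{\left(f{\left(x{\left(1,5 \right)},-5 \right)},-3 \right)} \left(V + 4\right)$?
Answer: $-168$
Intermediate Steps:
$A{\left(X,u \right)} = X + 2 u$
$V = 17$ ($V = \left(\left(-1 + 9\right) - 2\right) - -11 = \left(8 - 2\right) + 11 = 6 + 11 = 17$)
$A{\left(f{\left(x{\left(1,5 \right)},-5 \right)},-3 \right)} \left(V + 4\right) = \left(-2 + 2 \left(-3\right)\right) \left(17 + 4\right) = \left(-2 - 6\right) 21 = \left(-8\right) 21 = -168$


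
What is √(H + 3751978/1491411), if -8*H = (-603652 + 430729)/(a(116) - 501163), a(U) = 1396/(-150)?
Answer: √124326625876921286214473422362/224236167317412 ≈ 1.5724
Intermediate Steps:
a(U) = -698/75 (a(U) = 1396*(-1/150) = -698/75)
H = -12969225/300703384 (H = -(-603652 + 430729)/(8*(-698/75 - 501163)) = -(-172923)/(8*(-37587923/75)) = -(-172923)*(-75)/(8*37587923) = -⅛*12969225/37587923 = -12969225/300703384 ≈ -0.043130)
√(H + 3751978/1491411) = √(-12969225/300703384 + 3751978/1491411) = √(1108890036467077/448472334634824) = √124326625876921286214473422362/224236167317412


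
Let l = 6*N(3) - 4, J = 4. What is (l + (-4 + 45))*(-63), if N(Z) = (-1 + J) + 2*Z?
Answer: -5733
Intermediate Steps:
N(Z) = 3 + 2*Z (N(Z) = (-1 + 4) + 2*Z = 3 + 2*Z)
l = 50 (l = 6*(3 + 2*3) - 4 = 6*(3 + 6) - 4 = 6*9 - 4 = 54 - 4 = 50)
(l + (-4 + 45))*(-63) = (50 + (-4 + 45))*(-63) = (50 + 41)*(-63) = 91*(-63) = -5733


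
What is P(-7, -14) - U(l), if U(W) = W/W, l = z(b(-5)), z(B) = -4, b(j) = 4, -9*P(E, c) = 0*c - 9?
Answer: 0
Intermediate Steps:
P(E, c) = 1 (P(E, c) = -(0*c - 9)/9 = -(0 - 9)/9 = -⅑*(-9) = 1)
l = -4
U(W) = 1
P(-7, -14) - U(l) = 1 - 1*1 = 1 - 1 = 0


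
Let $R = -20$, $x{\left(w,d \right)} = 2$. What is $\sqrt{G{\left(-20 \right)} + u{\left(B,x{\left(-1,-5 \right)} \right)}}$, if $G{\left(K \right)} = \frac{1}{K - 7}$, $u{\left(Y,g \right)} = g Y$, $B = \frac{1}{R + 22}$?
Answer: $\frac{\sqrt{78}}{9} \approx 0.98131$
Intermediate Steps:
$B = \frac{1}{2}$ ($B = \frac{1}{-20 + 22} = \frac{1}{2} \approx 0.5$)
$u{\left(Y,g \right)} = Y g$
$G{\left(K \right)} = \frac{1}{-7 + K}$
$\sqrt{G{\left(-20 \right)} + u{\left(B,x{\left(-1,-5 \right)} \right)}} = \sqrt{\frac{1}{-7 - 20} + \frac{1}{2} \cdot 2} = \sqrt{\frac{1}{-27} + 1} = \sqrt{- \frac{1}{27} + 1} = \sqrt{\frac{26}{27}} = \frac{\sqrt{78}}{9}$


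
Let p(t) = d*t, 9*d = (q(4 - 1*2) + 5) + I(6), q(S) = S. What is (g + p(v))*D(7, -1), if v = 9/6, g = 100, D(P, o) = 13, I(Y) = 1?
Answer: 3952/3 ≈ 1317.3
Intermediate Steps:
v = 3/2 (v = 9*(⅙) = 3/2 ≈ 1.5000)
d = 8/9 (d = (((4 - 1*2) + 5) + 1)/9 = (((4 - 2) + 5) + 1)/9 = ((2 + 5) + 1)/9 = (7 + 1)/9 = (⅑)*8 = 8/9 ≈ 0.88889)
p(t) = 8*t/9
(g + p(v))*D(7, -1) = (100 + (8/9)*(3/2))*13 = (100 + 4/3)*13 = (304/3)*13 = 3952/3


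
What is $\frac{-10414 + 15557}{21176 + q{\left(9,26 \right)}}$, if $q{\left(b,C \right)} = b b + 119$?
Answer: $\frac{5143}{21376} \approx 0.2406$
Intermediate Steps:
$q{\left(b,C \right)} = 119 + b^{2}$ ($q{\left(b,C \right)} = b^{2} + 119 = 119 + b^{2}$)
$\frac{-10414 + 15557}{21176 + q{\left(9,26 \right)}} = \frac{-10414 + 15557}{21176 + \left(119 + 9^{2}\right)} = \frac{5143}{21176 + \left(119 + 81\right)} = \frac{5143}{21176 + 200} = \frac{5143}{21376}$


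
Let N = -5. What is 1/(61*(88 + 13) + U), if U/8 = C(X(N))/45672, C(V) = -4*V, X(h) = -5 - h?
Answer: 1/6161 ≈ 0.00016231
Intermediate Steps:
U = 0 (U = 8*(-4*(-5 - 1*(-5))/45672) = 8*(-4*(-5 + 5)*(1/45672)) = 8*(-4*0*(1/45672)) = 8*(0*(1/45672)) = 8*0 = 0)
1/(61*(88 + 13) + U) = 1/(61*(88 + 13) + 0) = 1/(61*101 + 0) = 1/(6161 + 0) = 1/6161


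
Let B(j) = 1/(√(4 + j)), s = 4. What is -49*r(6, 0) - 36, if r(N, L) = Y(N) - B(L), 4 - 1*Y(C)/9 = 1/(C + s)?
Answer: -8657/5 ≈ -1731.4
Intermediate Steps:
Y(C) = 36 - 9/(4 + C) (Y(C) = 36 - 9/(C + 4) = 36 - 9/(4 + C))
B(j) = (4 + j)^(-½)
r(N, L) = -1/√(4 + L) + 9*(15 + 4*N)/(4 + N) (r(N, L) = 9*(15 + 4*N)/(4 + N) - 1/√(4 + L) = -1/√(4 + L) + 9*(15 + 4*N)/(4 + N))
-49*r(6, 0) - 36 = -49*(-4 - 1*6 + √(4 + 0)*(135 + 36*6))/(√(4 + 0)*(4 + 6)) - 36 = -49*(-4 - 6 + √4*(135 + 216))/(√4*10) - 36 = -49*(-4 - 6 + 2*351)/(2*10) - 36 = -49*(-4 - 6 + 702)/(2*10) - 36 = -49*692/(2*10) - 36 = -49*173/5 - 36 = -8477/5 - 36 = -8657/5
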